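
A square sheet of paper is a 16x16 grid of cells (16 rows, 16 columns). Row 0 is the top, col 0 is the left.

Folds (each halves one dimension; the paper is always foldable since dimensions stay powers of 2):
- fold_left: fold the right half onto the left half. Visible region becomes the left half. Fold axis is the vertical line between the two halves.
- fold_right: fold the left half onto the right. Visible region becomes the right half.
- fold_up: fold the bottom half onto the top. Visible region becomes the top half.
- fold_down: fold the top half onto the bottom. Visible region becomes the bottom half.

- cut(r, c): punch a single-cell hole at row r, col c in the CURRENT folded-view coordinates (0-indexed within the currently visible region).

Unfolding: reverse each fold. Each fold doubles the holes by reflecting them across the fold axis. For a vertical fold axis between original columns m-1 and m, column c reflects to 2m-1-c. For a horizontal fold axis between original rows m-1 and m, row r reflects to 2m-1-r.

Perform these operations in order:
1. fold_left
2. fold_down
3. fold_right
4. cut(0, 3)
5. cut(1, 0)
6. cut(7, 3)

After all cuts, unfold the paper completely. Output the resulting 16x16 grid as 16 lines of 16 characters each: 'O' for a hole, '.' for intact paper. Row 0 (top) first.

Op 1 fold_left: fold axis v@8; visible region now rows[0,16) x cols[0,8) = 16x8
Op 2 fold_down: fold axis h@8; visible region now rows[8,16) x cols[0,8) = 8x8
Op 3 fold_right: fold axis v@4; visible region now rows[8,16) x cols[4,8) = 8x4
Op 4 cut(0, 3): punch at orig (8,7); cuts so far [(8, 7)]; region rows[8,16) x cols[4,8) = 8x4
Op 5 cut(1, 0): punch at orig (9,4); cuts so far [(8, 7), (9, 4)]; region rows[8,16) x cols[4,8) = 8x4
Op 6 cut(7, 3): punch at orig (15,7); cuts so far [(8, 7), (9, 4), (15, 7)]; region rows[8,16) x cols[4,8) = 8x4
Unfold 1 (reflect across v@4): 6 holes -> [(8, 0), (8, 7), (9, 3), (9, 4), (15, 0), (15, 7)]
Unfold 2 (reflect across h@8): 12 holes -> [(0, 0), (0, 7), (6, 3), (6, 4), (7, 0), (7, 7), (8, 0), (8, 7), (9, 3), (9, 4), (15, 0), (15, 7)]
Unfold 3 (reflect across v@8): 24 holes -> [(0, 0), (0, 7), (0, 8), (0, 15), (6, 3), (6, 4), (6, 11), (6, 12), (7, 0), (7, 7), (7, 8), (7, 15), (8, 0), (8, 7), (8, 8), (8, 15), (9, 3), (9, 4), (9, 11), (9, 12), (15, 0), (15, 7), (15, 8), (15, 15)]

Answer: O......OO......O
................
................
................
................
................
...OO......OO...
O......OO......O
O......OO......O
...OO......OO...
................
................
................
................
................
O......OO......O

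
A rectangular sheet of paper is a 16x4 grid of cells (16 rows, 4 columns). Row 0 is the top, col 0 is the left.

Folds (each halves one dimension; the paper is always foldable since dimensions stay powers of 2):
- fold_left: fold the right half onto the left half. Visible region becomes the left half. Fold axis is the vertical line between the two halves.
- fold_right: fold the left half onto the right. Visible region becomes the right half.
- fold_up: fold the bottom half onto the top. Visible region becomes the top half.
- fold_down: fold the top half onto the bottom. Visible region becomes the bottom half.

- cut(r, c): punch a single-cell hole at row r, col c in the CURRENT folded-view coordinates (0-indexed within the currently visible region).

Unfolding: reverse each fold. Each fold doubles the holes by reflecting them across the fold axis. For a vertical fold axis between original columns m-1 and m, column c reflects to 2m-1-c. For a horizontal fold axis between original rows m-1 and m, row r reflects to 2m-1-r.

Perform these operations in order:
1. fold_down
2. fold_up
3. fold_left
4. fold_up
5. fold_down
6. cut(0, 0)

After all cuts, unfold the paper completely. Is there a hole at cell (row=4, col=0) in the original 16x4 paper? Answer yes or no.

Op 1 fold_down: fold axis h@8; visible region now rows[8,16) x cols[0,4) = 8x4
Op 2 fold_up: fold axis h@12; visible region now rows[8,12) x cols[0,4) = 4x4
Op 3 fold_left: fold axis v@2; visible region now rows[8,12) x cols[0,2) = 4x2
Op 4 fold_up: fold axis h@10; visible region now rows[8,10) x cols[0,2) = 2x2
Op 5 fold_down: fold axis h@9; visible region now rows[9,10) x cols[0,2) = 1x2
Op 6 cut(0, 0): punch at orig (9,0); cuts so far [(9, 0)]; region rows[9,10) x cols[0,2) = 1x2
Unfold 1 (reflect across h@9): 2 holes -> [(8, 0), (9, 0)]
Unfold 2 (reflect across h@10): 4 holes -> [(8, 0), (9, 0), (10, 0), (11, 0)]
Unfold 3 (reflect across v@2): 8 holes -> [(8, 0), (8, 3), (9, 0), (9, 3), (10, 0), (10, 3), (11, 0), (11, 3)]
Unfold 4 (reflect across h@12): 16 holes -> [(8, 0), (8, 3), (9, 0), (9, 3), (10, 0), (10, 3), (11, 0), (11, 3), (12, 0), (12, 3), (13, 0), (13, 3), (14, 0), (14, 3), (15, 0), (15, 3)]
Unfold 5 (reflect across h@8): 32 holes -> [(0, 0), (0, 3), (1, 0), (1, 3), (2, 0), (2, 3), (3, 0), (3, 3), (4, 0), (4, 3), (5, 0), (5, 3), (6, 0), (6, 3), (7, 0), (7, 3), (8, 0), (8, 3), (9, 0), (9, 3), (10, 0), (10, 3), (11, 0), (11, 3), (12, 0), (12, 3), (13, 0), (13, 3), (14, 0), (14, 3), (15, 0), (15, 3)]
Holes: [(0, 0), (0, 3), (1, 0), (1, 3), (2, 0), (2, 3), (3, 0), (3, 3), (4, 0), (4, 3), (5, 0), (5, 3), (6, 0), (6, 3), (7, 0), (7, 3), (8, 0), (8, 3), (9, 0), (9, 3), (10, 0), (10, 3), (11, 0), (11, 3), (12, 0), (12, 3), (13, 0), (13, 3), (14, 0), (14, 3), (15, 0), (15, 3)]

Answer: yes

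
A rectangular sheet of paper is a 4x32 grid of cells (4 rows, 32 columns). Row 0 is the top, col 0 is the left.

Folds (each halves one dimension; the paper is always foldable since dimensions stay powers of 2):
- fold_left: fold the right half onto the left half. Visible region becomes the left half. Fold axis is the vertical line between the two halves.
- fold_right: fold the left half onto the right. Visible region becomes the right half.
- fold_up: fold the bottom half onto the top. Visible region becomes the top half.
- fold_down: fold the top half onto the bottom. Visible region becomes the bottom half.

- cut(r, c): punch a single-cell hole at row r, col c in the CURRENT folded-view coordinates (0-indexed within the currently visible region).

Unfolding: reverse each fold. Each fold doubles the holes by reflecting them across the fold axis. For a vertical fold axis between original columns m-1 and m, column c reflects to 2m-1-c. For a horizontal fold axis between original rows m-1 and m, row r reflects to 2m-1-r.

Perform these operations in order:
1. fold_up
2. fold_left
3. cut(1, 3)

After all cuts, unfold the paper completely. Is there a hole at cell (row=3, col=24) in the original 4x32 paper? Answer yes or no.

Answer: no

Derivation:
Op 1 fold_up: fold axis h@2; visible region now rows[0,2) x cols[0,32) = 2x32
Op 2 fold_left: fold axis v@16; visible region now rows[0,2) x cols[0,16) = 2x16
Op 3 cut(1, 3): punch at orig (1,3); cuts so far [(1, 3)]; region rows[0,2) x cols[0,16) = 2x16
Unfold 1 (reflect across v@16): 2 holes -> [(1, 3), (1, 28)]
Unfold 2 (reflect across h@2): 4 holes -> [(1, 3), (1, 28), (2, 3), (2, 28)]
Holes: [(1, 3), (1, 28), (2, 3), (2, 28)]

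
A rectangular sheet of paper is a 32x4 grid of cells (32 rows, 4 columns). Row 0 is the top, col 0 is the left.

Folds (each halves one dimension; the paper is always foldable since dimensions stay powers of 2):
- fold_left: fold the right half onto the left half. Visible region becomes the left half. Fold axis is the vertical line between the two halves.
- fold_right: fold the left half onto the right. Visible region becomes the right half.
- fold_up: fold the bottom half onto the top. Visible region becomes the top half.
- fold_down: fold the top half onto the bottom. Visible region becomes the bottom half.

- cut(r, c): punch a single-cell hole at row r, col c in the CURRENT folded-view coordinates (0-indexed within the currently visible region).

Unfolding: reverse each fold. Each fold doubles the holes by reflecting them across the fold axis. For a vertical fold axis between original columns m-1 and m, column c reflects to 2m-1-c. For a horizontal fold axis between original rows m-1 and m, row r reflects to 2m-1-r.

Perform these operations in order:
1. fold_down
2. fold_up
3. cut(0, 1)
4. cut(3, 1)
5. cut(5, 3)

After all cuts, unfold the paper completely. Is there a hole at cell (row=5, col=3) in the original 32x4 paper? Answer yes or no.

Op 1 fold_down: fold axis h@16; visible region now rows[16,32) x cols[0,4) = 16x4
Op 2 fold_up: fold axis h@24; visible region now rows[16,24) x cols[0,4) = 8x4
Op 3 cut(0, 1): punch at orig (16,1); cuts so far [(16, 1)]; region rows[16,24) x cols[0,4) = 8x4
Op 4 cut(3, 1): punch at orig (19,1); cuts so far [(16, 1), (19, 1)]; region rows[16,24) x cols[0,4) = 8x4
Op 5 cut(5, 3): punch at orig (21,3); cuts so far [(16, 1), (19, 1), (21, 3)]; region rows[16,24) x cols[0,4) = 8x4
Unfold 1 (reflect across h@24): 6 holes -> [(16, 1), (19, 1), (21, 3), (26, 3), (28, 1), (31, 1)]
Unfold 2 (reflect across h@16): 12 holes -> [(0, 1), (3, 1), (5, 3), (10, 3), (12, 1), (15, 1), (16, 1), (19, 1), (21, 3), (26, 3), (28, 1), (31, 1)]
Holes: [(0, 1), (3, 1), (5, 3), (10, 3), (12, 1), (15, 1), (16, 1), (19, 1), (21, 3), (26, 3), (28, 1), (31, 1)]

Answer: yes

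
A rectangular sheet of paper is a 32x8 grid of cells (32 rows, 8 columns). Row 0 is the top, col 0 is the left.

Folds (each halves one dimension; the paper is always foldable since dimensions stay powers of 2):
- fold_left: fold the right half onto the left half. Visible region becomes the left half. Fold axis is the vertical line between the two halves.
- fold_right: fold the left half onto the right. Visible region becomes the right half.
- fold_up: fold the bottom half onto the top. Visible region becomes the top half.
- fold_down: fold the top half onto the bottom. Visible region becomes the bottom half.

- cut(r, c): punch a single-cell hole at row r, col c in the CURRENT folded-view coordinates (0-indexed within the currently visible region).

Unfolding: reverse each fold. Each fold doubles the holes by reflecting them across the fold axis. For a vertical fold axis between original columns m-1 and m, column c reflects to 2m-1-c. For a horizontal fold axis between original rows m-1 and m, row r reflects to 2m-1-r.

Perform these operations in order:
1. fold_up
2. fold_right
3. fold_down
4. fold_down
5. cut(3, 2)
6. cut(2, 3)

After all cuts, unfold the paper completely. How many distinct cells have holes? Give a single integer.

Answer: 32

Derivation:
Op 1 fold_up: fold axis h@16; visible region now rows[0,16) x cols[0,8) = 16x8
Op 2 fold_right: fold axis v@4; visible region now rows[0,16) x cols[4,8) = 16x4
Op 3 fold_down: fold axis h@8; visible region now rows[8,16) x cols[4,8) = 8x4
Op 4 fold_down: fold axis h@12; visible region now rows[12,16) x cols[4,8) = 4x4
Op 5 cut(3, 2): punch at orig (15,6); cuts so far [(15, 6)]; region rows[12,16) x cols[4,8) = 4x4
Op 6 cut(2, 3): punch at orig (14,7); cuts so far [(14, 7), (15, 6)]; region rows[12,16) x cols[4,8) = 4x4
Unfold 1 (reflect across h@12): 4 holes -> [(8, 6), (9, 7), (14, 7), (15, 6)]
Unfold 2 (reflect across h@8): 8 holes -> [(0, 6), (1, 7), (6, 7), (7, 6), (8, 6), (9, 7), (14, 7), (15, 6)]
Unfold 3 (reflect across v@4): 16 holes -> [(0, 1), (0, 6), (1, 0), (1, 7), (6, 0), (6, 7), (7, 1), (7, 6), (8, 1), (8, 6), (9, 0), (9, 7), (14, 0), (14, 7), (15, 1), (15, 6)]
Unfold 4 (reflect across h@16): 32 holes -> [(0, 1), (0, 6), (1, 0), (1, 7), (6, 0), (6, 7), (7, 1), (7, 6), (8, 1), (8, 6), (9, 0), (9, 7), (14, 0), (14, 7), (15, 1), (15, 6), (16, 1), (16, 6), (17, 0), (17, 7), (22, 0), (22, 7), (23, 1), (23, 6), (24, 1), (24, 6), (25, 0), (25, 7), (30, 0), (30, 7), (31, 1), (31, 6)]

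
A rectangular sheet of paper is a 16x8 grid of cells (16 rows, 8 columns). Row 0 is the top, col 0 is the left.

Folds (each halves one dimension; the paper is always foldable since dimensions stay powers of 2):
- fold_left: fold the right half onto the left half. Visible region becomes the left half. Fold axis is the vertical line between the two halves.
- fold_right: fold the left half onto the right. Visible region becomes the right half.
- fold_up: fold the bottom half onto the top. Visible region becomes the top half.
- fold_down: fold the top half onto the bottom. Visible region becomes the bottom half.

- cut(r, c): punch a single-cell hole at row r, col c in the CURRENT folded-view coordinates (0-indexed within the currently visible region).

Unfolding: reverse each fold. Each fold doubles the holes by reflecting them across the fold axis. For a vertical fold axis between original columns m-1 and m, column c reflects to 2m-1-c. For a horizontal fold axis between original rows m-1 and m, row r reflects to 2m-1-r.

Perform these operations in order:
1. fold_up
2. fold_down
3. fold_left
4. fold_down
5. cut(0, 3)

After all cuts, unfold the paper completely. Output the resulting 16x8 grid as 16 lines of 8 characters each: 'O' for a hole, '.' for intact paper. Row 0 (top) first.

Op 1 fold_up: fold axis h@8; visible region now rows[0,8) x cols[0,8) = 8x8
Op 2 fold_down: fold axis h@4; visible region now rows[4,8) x cols[0,8) = 4x8
Op 3 fold_left: fold axis v@4; visible region now rows[4,8) x cols[0,4) = 4x4
Op 4 fold_down: fold axis h@6; visible region now rows[6,8) x cols[0,4) = 2x4
Op 5 cut(0, 3): punch at orig (6,3); cuts so far [(6, 3)]; region rows[6,8) x cols[0,4) = 2x4
Unfold 1 (reflect across h@6): 2 holes -> [(5, 3), (6, 3)]
Unfold 2 (reflect across v@4): 4 holes -> [(5, 3), (5, 4), (6, 3), (6, 4)]
Unfold 3 (reflect across h@4): 8 holes -> [(1, 3), (1, 4), (2, 3), (2, 4), (5, 3), (5, 4), (6, 3), (6, 4)]
Unfold 4 (reflect across h@8): 16 holes -> [(1, 3), (1, 4), (2, 3), (2, 4), (5, 3), (5, 4), (6, 3), (6, 4), (9, 3), (9, 4), (10, 3), (10, 4), (13, 3), (13, 4), (14, 3), (14, 4)]

Answer: ........
...OO...
...OO...
........
........
...OO...
...OO...
........
........
...OO...
...OO...
........
........
...OO...
...OO...
........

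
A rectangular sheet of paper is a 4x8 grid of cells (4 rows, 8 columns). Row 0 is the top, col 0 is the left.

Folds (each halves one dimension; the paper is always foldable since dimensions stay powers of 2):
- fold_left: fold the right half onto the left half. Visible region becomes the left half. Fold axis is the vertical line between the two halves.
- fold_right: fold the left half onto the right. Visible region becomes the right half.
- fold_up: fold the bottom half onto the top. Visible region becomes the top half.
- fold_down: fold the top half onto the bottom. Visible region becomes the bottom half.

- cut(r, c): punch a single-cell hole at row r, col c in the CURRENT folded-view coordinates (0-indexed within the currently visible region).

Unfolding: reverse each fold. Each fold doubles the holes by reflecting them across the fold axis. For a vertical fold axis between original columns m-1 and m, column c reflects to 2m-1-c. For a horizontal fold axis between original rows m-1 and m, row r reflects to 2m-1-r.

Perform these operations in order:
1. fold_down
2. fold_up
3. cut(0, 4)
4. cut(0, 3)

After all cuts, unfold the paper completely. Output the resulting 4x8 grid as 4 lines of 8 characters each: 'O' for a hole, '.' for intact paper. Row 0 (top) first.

Answer: ...OO...
...OO...
...OO...
...OO...

Derivation:
Op 1 fold_down: fold axis h@2; visible region now rows[2,4) x cols[0,8) = 2x8
Op 2 fold_up: fold axis h@3; visible region now rows[2,3) x cols[0,8) = 1x8
Op 3 cut(0, 4): punch at orig (2,4); cuts so far [(2, 4)]; region rows[2,3) x cols[0,8) = 1x8
Op 4 cut(0, 3): punch at orig (2,3); cuts so far [(2, 3), (2, 4)]; region rows[2,3) x cols[0,8) = 1x8
Unfold 1 (reflect across h@3): 4 holes -> [(2, 3), (2, 4), (3, 3), (3, 4)]
Unfold 2 (reflect across h@2): 8 holes -> [(0, 3), (0, 4), (1, 3), (1, 4), (2, 3), (2, 4), (3, 3), (3, 4)]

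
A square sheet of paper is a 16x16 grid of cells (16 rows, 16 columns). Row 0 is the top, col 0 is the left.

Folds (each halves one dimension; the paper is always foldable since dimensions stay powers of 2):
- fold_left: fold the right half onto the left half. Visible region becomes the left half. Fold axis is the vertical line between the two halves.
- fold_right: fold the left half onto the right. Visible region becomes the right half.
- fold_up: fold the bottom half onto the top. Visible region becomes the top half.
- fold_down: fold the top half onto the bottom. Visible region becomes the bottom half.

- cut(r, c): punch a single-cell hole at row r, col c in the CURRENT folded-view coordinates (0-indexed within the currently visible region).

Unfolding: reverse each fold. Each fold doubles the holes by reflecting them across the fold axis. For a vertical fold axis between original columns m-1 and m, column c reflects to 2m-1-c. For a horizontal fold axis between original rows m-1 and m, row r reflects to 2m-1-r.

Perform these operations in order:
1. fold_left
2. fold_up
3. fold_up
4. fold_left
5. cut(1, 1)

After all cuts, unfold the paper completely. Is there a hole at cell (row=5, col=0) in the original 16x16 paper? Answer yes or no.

Answer: no

Derivation:
Op 1 fold_left: fold axis v@8; visible region now rows[0,16) x cols[0,8) = 16x8
Op 2 fold_up: fold axis h@8; visible region now rows[0,8) x cols[0,8) = 8x8
Op 3 fold_up: fold axis h@4; visible region now rows[0,4) x cols[0,8) = 4x8
Op 4 fold_left: fold axis v@4; visible region now rows[0,4) x cols[0,4) = 4x4
Op 5 cut(1, 1): punch at orig (1,1); cuts so far [(1, 1)]; region rows[0,4) x cols[0,4) = 4x4
Unfold 1 (reflect across v@4): 2 holes -> [(1, 1), (1, 6)]
Unfold 2 (reflect across h@4): 4 holes -> [(1, 1), (1, 6), (6, 1), (6, 6)]
Unfold 3 (reflect across h@8): 8 holes -> [(1, 1), (1, 6), (6, 1), (6, 6), (9, 1), (9, 6), (14, 1), (14, 6)]
Unfold 4 (reflect across v@8): 16 holes -> [(1, 1), (1, 6), (1, 9), (1, 14), (6, 1), (6, 6), (6, 9), (6, 14), (9, 1), (9, 6), (9, 9), (9, 14), (14, 1), (14, 6), (14, 9), (14, 14)]
Holes: [(1, 1), (1, 6), (1, 9), (1, 14), (6, 1), (6, 6), (6, 9), (6, 14), (9, 1), (9, 6), (9, 9), (9, 14), (14, 1), (14, 6), (14, 9), (14, 14)]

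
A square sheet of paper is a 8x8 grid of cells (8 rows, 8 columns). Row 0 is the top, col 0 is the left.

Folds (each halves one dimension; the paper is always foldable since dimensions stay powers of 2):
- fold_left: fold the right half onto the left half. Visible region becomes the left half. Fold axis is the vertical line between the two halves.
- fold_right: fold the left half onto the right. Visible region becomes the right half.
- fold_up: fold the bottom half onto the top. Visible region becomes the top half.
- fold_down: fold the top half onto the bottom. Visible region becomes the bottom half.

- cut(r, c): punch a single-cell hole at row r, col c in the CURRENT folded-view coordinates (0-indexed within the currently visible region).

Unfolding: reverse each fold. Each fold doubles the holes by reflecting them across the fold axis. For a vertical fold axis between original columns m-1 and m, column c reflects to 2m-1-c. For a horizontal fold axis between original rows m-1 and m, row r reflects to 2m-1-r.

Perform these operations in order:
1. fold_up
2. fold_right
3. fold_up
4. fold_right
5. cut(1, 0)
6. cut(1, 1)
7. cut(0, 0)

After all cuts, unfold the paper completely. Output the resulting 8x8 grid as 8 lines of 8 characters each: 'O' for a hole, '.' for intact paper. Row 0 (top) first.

Answer: .OO..OO.
OOOOOOOO
OOOOOOOO
.OO..OO.
.OO..OO.
OOOOOOOO
OOOOOOOO
.OO..OO.

Derivation:
Op 1 fold_up: fold axis h@4; visible region now rows[0,4) x cols[0,8) = 4x8
Op 2 fold_right: fold axis v@4; visible region now rows[0,4) x cols[4,8) = 4x4
Op 3 fold_up: fold axis h@2; visible region now rows[0,2) x cols[4,8) = 2x4
Op 4 fold_right: fold axis v@6; visible region now rows[0,2) x cols[6,8) = 2x2
Op 5 cut(1, 0): punch at orig (1,6); cuts so far [(1, 6)]; region rows[0,2) x cols[6,8) = 2x2
Op 6 cut(1, 1): punch at orig (1,7); cuts so far [(1, 6), (1, 7)]; region rows[0,2) x cols[6,8) = 2x2
Op 7 cut(0, 0): punch at orig (0,6); cuts so far [(0, 6), (1, 6), (1, 7)]; region rows[0,2) x cols[6,8) = 2x2
Unfold 1 (reflect across v@6): 6 holes -> [(0, 5), (0, 6), (1, 4), (1, 5), (1, 6), (1, 7)]
Unfold 2 (reflect across h@2): 12 holes -> [(0, 5), (0, 6), (1, 4), (1, 5), (1, 6), (1, 7), (2, 4), (2, 5), (2, 6), (2, 7), (3, 5), (3, 6)]
Unfold 3 (reflect across v@4): 24 holes -> [(0, 1), (0, 2), (0, 5), (0, 6), (1, 0), (1, 1), (1, 2), (1, 3), (1, 4), (1, 5), (1, 6), (1, 7), (2, 0), (2, 1), (2, 2), (2, 3), (2, 4), (2, 5), (2, 6), (2, 7), (3, 1), (3, 2), (3, 5), (3, 6)]
Unfold 4 (reflect across h@4): 48 holes -> [(0, 1), (0, 2), (0, 5), (0, 6), (1, 0), (1, 1), (1, 2), (1, 3), (1, 4), (1, 5), (1, 6), (1, 7), (2, 0), (2, 1), (2, 2), (2, 3), (2, 4), (2, 5), (2, 6), (2, 7), (3, 1), (3, 2), (3, 5), (3, 6), (4, 1), (4, 2), (4, 5), (4, 6), (5, 0), (5, 1), (5, 2), (5, 3), (5, 4), (5, 5), (5, 6), (5, 7), (6, 0), (6, 1), (6, 2), (6, 3), (6, 4), (6, 5), (6, 6), (6, 7), (7, 1), (7, 2), (7, 5), (7, 6)]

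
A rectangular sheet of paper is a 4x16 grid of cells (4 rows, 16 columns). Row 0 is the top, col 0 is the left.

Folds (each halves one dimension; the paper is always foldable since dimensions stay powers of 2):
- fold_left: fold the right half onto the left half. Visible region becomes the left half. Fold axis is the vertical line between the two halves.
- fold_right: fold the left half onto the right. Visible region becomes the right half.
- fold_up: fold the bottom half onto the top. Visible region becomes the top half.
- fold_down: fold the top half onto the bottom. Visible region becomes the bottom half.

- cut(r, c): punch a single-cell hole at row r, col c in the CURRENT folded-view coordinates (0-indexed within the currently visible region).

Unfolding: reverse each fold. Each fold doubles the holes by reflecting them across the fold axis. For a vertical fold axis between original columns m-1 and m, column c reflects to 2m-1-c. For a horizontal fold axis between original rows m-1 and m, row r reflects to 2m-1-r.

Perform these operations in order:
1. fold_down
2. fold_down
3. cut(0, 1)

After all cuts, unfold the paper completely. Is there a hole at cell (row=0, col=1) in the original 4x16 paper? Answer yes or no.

Answer: yes

Derivation:
Op 1 fold_down: fold axis h@2; visible region now rows[2,4) x cols[0,16) = 2x16
Op 2 fold_down: fold axis h@3; visible region now rows[3,4) x cols[0,16) = 1x16
Op 3 cut(0, 1): punch at orig (3,1); cuts so far [(3, 1)]; region rows[3,4) x cols[0,16) = 1x16
Unfold 1 (reflect across h@3): 2 holes -> [(2, 1), (3, 1)]
Unfold 2 (reflect across h@2): 4 holes -> [(0, 1), (1, 1), (2, 1), (3, 1)]
Holes: [(0, 1), (1, 1), (2, 1), (3, 1)]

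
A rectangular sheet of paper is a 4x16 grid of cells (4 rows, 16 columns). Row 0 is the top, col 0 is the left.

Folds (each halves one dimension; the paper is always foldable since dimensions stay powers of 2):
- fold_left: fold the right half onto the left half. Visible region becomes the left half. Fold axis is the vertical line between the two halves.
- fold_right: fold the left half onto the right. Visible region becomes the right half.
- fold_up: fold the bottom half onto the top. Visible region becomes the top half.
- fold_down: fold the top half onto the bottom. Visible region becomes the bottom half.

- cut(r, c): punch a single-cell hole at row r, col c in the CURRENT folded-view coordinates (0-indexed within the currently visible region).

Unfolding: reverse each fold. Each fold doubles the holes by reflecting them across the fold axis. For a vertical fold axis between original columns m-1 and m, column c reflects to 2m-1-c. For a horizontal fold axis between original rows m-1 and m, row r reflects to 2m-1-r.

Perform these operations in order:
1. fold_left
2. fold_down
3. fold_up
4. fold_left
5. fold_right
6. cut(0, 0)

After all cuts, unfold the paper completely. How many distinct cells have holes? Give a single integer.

Op 1 fold_left: fold axis v@8; visible region now rows[0,4) x cols[0,8) = 4x8
Op 2 fold_down: fold axis h@2; visible region now rows[2,4) x cols[0,8) = 2x8
Op 3 fold_up: fold axis h@3; visible region now rows[2,3) x cols[0,8) = 1x8
Op 4 fold_left: fold axis v@4; visible region now rows[2,3) x cols[0,4) = 1x4
Op 5 fold_right: fold axis v@2; visible region now rows[2,3) x cols[2,4) = 1x2
Op 6 cut(0, 0): punch at orig (2,2); cuts so far [(2, 2)]; region rows[2,3) x cols[2,4) = 1x2
Unfold 1 (reflect across v@2): 2 holes -> [(2, 1), (2, 2)]
Unfold 2 (reflect across v@4): 4 holes -> [(2, 1), (2, 2), (2, 5), (2, 6)]
Unfold 3 (reflect across h@3): 8 holes -> [(2, 1), (2, 2), (2, 5), (2, 6), (3, 1), (3, 2), (3, 5), (3, 6)]
Unfold 4 (reflect across h@2): 16 holes -> [(0, 1), (0, 2), (0, 5), (0, 6), (1, 1), (1, 2), (1, 5), (1, 6), (2, 1), (2, 2), (2, 5), (2, 6), (3, 1), (3, 2), (3, 5), (3, 6)]
Unfold 5 (reflect across v@8): 32 holes -> [(0, 1), (0, 2), (0, 5), (0, 6), (0, 9), (0, 10), (0, 13), (0, 14), (1, 1), (1, 2), (1, 5), (1, 6), (1, 9), (1, 10), (1, 13), (1, 14), (2, 1), (2, 2), (2, 5), (2, 6), (2, 9), (2, 10), (2, 13), (2, 14), (3, 1), (3, 2), (3, 5), (3, 6), (3, 9), (3, 10), (3, 13), (3, 14)]

Answer: 32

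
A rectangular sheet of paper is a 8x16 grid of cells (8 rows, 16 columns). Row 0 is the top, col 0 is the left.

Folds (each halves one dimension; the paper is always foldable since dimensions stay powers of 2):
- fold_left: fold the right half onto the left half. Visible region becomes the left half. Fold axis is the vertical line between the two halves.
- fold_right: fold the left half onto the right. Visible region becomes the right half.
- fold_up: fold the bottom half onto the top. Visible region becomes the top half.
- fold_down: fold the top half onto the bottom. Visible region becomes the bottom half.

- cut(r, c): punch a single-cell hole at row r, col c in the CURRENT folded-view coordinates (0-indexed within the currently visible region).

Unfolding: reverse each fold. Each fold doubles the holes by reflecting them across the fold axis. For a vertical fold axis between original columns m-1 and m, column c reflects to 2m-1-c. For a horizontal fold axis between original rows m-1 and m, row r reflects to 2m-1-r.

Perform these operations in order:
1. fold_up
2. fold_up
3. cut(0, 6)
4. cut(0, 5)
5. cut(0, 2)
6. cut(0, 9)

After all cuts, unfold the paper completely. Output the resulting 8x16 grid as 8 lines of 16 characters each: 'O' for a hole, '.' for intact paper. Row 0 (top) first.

Answer: ..O..OO..O......
................
................
..O..OO..O......
..O..OO..O......
................
................
..O..OO..O......

Derivation:
Op 1 fold_up: fold axis h@4; visible region now rows[0,4) x cols[0,16) = 4x16
Op 2 fold_up: fold axis h@2; visible region now rows[0,2) x cols[0,16) = 2x16
Op 3 cut(0, 6): punch at orig (0,6); cuts so far [(0, 6)]; region rows[0,2) x cols[0,16) = 2x16
Op 4 cut(0, 5): punch at orig (0,5); cuts so far [(0, 5), (0, 6)]; region rows[0,2) x cols[0,16) = 2x16
Op 5 cut(0, 2): punch at orig (0,2); cuts so far [(0, 2), (0, 5), (0, 6)]; region rows[0,2) x cols[0,16) = 2x16
Op 6 cut(0, 9): punch at orig (0,9); cuts so far [(0, 2), (0, 5), (0, 6), (0, 9)]; region rows[0,2) x cols[0,16) = 2x16
Unfold 1 (reflect across h@2): 8 holes -> [(0, 2), (0, 5), (0, 6), (0, 9), (3, 2), (3, 5), (3, 6), (3, 9)]
Unfold 2 (reflect across h@4): 16 holes -> [(0, 2), (0, 5), (0, 6), (0, 9), (3, 2), (3, 5), (3, 6), (3, 9), (4, 2), (4, 5), (4, 6), (4, 9), (7, 2), (7, 5), (7, 6), (7, 9)]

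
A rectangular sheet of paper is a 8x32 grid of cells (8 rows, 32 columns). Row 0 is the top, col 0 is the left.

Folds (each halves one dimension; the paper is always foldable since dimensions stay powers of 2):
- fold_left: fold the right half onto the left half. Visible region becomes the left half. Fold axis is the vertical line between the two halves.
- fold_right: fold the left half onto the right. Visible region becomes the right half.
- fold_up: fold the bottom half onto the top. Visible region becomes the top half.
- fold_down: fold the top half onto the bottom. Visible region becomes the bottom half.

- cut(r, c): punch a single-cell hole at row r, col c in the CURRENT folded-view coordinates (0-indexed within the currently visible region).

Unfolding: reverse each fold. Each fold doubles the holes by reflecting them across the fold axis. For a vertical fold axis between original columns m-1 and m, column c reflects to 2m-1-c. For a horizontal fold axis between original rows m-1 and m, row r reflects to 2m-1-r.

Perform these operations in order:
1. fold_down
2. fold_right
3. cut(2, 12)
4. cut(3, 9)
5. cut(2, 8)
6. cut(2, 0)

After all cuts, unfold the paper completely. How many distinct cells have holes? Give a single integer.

Op 1 fold_down: fold axis h@4; visible region now rows[4,8) x cols[0,32) = 4x32
Op 2 fold_right: fold axis v@16; visible region now rows[4,8) x cols[16,32) = 4x16
Op 3 cut(2, 12): punch at orig (6,28); cuts so far [(6, 28)]; region rows[4,8) x cols[16,32) = 4x16
Op 4 cut(3, 9): punch at orig (7,25); cuts so far [(6, 28), (7, 25)]; region rows[4,8) x cols[16,32) = 4x16
Op 5 cut(2, 8): punch at orig (6,24); cuts so far [(6, 24), (6, 28), (7, 25)]; region rows[4,8) x cols[16,32) = 4x16
Op 6 cut(2, 0): punch at orig (6,16); cuts so far [(6, 16), (6, 24), (6, 28), (7, 25)]; region rows[4,8) x cols[16,32) = 4x16
Unfold 1 (reflect across v@16): 8 holes -> [(6, 3), (6, 7), (6, 15), (6, 16), (6, 24), (6, 28), (7, 6), (7, 25)]
Unfold 2 (reflect across h@4): 16 holes -> [(0, 6), (0, 25), (1, 3), (1, 7), (1, 15), (1, 16), (1, 24), (1, 28), (6, 3), (6, 7), (6, 15), (6, 16), (6, 24), (6, 28), (7, 6), (7, 25)]

Answer: 16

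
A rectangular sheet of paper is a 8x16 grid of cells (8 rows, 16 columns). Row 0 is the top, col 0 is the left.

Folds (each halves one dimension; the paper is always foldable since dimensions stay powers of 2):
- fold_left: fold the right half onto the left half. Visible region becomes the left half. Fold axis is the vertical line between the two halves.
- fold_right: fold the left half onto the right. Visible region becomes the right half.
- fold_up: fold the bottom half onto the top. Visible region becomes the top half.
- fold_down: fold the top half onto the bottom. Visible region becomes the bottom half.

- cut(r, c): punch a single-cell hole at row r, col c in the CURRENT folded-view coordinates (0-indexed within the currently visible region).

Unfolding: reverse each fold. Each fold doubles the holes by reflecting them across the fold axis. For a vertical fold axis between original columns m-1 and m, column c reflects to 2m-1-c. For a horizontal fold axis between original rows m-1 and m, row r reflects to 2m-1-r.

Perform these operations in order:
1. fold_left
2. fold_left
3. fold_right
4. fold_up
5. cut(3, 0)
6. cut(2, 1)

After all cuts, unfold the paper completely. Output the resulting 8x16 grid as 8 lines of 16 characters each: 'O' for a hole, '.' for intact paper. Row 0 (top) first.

Answer: ................
................
O..OO..OO..OO..O
.OO..OO..OO..OO.
.OO..OO..OO..OO.
O..OO..OO..OO..O
................
................

Derivation:
Op 1 fold_left: fold axis v@8; visible region now rows[0,8) x cols[0,8) = 8x8
Op 2 fold_left: fold axis v@4; visible region now rows[0,8) x cols[0,4) = 8x4
Op 3 fold_right: fold axis v@2; visible region now rows[0,8) x cols[2,4) = 8x2
Op 4 fold_up: fold axis h@4; visible region now rows[0,4) x cols[2,4) = 4x2
Op 5 cut(3, 0): punch at orig (3,2); cuts so far [(3, 2)]; region rows[0,4) x cols[2,4) = 4x2
Op 6 cut(2, 1): punch at orig (2,3); cuts so far [(2, 3), (3, 2)]; region rows[0,4) x cols[2,4) = 4x2
Unfold 1 (reflect across h@4): 4 holes -> [(2, 3), (3, 2), (4, 2), (5, 3)]
Unfold 2 (reflect across v@2): 8 holes -> [(2, 0), (2, 3), (3, 1), (3, 2), (4, 1), (4, 2), (5, 0), (5, 3)]
Unfold 3 (reflect across v@4): 16 holes -> [(2, 0), (2, 3), (2, 4), (2, 7), (3, 1), (3, 2), (3, 5), (3, 6), (4, 1), (4, 2), (4, 5), (4, 6), (5, 0), (5, 3), (5, 4), (5, 7)]
Unfold 4 (reflect across v@8): 32 holes -> [(2, 0), (2, 3), (2, 4), (2, 7), (2, 8), (2, 11), (2, 12), (2, 15), (3, 1), (3, 2), (3, 5), (3, 6), (3, 9), (3, 10), (3, 13), (3, 14), (4, 1), (4, 2), (4, 5), (4, 6), (4, 9), (4, 10), (4, 13), (4, 14), (5, 0), (5, 3), (5, 4), (5, 7), (5, 8), (5, 11), (5, 12), (5, 15)]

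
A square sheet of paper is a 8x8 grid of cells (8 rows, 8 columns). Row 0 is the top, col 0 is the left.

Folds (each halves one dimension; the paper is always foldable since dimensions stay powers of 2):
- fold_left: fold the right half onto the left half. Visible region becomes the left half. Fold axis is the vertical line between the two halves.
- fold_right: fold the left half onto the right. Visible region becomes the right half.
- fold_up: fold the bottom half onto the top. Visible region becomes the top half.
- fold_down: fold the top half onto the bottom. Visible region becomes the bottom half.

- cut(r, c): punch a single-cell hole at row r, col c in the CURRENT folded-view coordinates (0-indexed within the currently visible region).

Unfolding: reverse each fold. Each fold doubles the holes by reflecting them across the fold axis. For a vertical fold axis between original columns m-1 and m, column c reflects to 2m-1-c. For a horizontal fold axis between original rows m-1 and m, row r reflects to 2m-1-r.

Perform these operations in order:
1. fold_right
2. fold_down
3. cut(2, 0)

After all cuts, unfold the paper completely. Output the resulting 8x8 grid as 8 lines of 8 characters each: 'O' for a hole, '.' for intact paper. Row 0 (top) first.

Op 1 fold_right: fold axis v@4; visible region now rows[0,8) x cols[4,8) = 8x4
Op 2 fold_down: fold axis h@4; visible region now rows[4,8) x cols[4,8) = 4x4
Op 3 cut(2, 0): punch at orig (6,4); cuts so far [(6, 4)]; region rows[4,8) x cols[4,8) = 4x4
Unfold 1 (reflect across h@4): 2 holes -> [(1, 4), (6, 4)]
Unfold 2 (reflect across v@4): 4 holes -> [(1, 3), (1, 4), (6, 3), (6, 4)]

Answer: ........
...OO...
........
........
........
........
...OO...
........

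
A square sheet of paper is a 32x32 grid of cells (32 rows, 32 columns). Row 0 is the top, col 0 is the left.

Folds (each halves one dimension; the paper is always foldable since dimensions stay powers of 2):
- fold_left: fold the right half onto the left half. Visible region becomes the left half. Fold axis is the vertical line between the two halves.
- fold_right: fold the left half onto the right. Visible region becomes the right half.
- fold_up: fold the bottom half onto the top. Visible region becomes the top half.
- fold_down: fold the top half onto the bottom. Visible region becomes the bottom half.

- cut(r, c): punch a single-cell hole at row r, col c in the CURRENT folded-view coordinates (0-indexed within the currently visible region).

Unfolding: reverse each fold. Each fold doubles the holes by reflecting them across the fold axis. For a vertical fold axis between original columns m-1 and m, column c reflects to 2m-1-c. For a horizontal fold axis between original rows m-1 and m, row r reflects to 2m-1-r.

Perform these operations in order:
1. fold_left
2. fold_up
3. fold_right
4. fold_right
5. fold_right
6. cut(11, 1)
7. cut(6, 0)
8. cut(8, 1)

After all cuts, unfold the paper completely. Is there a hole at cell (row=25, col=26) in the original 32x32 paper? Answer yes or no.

Op 1 fold_left: fold axis v@16; visible region now rows[0,32) x cols[0,16) = 32x16
Op 2 fold_up: fold axis h@16; visible region now rows[0,16) x cols[0,16) = 16x16
Op 3 fold_right: fold axis v@8; visible region now rows[0,16) x cols[8,16) = 16x8
Op 4 fold_right: fold axis v@12; visible region now rows[0,16) x cols[12,16) = 16x4
Op 5 fold_right: fold axis v@14; visible region now rows[0,16) x cols[14,16) = 16x2
Op 6 cut(11, 1): punch at orig (11,15); cuts so far [(11, 15)]; region rows[0,16) x cols[14,16) = 16x2
Op 7 cut(6, 0): punch at orig (6,14); cuts so far [(6, 14), (11, 15)]; region rows[0,16) x cols[14,16) = 16x2
Op 8 cut(8, 1): punch at orig (8,15); cuts so far [(6, 14), (8, 15), (11, 15)]; region rows[0,16) x cols[14,16) = 16x2
Unfold 1 (reflect across v@14): 6 holes -> [(6, 13), (6, 14), (8, 12), (8, 15), (11, 12), (11, 15)]
Unfold 2 (reflect across v@12): 12 holes -> [(6, 9), (6, 10), (6, 13), (6, 14), (8, 8), (8, 11), (8, 12), (8, 15), (11, 8), (11, 11), (11, 12), (11, 15)]
Unfold 3 (reflect across v@8): 24 holes -> [(6, 1), (6, 2), (6, 5), (6, 6), (6, 9), (6, 10), (6, 13), (6, 14), (8, 0), (8, 3), (8, 4), (8, 7), (8, 8), (8, 11), (8, 12), (8, 15), (11, 0), (11, 3), (11, 4), (11, 7), (11, 8), (11, 11), (11, 12), (11, 15)]
Unfold 4 (reflect across h@16): 48 holes -> [(6, 1), (6, 2), (6, 5), (6, 6), (6, 9), (6, 10), (6, 13), (6, 14), (8, 0), (8, 3), (8, 4), (8, 7), (8, 8), (8, 11), (8, 12), (8, 15), (11, 0), (11, 3), (11, 4), (11, 7), (11, 8), (11, 11), (11, 12), (11, 15), (20, 0), (20, 3), (20, 4), (20, 7), (20, 8), (20, 11), (20, 12), (20, 15), (23, 0), (23, 3), (23, 4), (23, 7), (23, 8), (23, 11), (23, 12), (23, 15), (25, 1), (25, 2), (25, 5), (25, 6), (25, 9), (25, 10), (25, 13), (25, 14)]
Unfold 5 (reflect across v@16): 96 holes -> [(6, 1), (6, 2), (6, 5), (6, 6), (6, 9), (6, 10), (6, 13), (6, 14), (6, 17), (6, 18), (6, 21), (6, 22), (6, 25), (6, 26), (6, 29), (6, 30), (8, 0), (8, 3), (8, 4), (8, 7), (8, 8), (8, 11), (8, 12), (8, 15), (8, 16), (8, 19), (8, 20), (8, 23), (8, 24), (8, 27), (8, 28), (8, 31), (11, 0), (11, 3), (11, 4), (11, 7), (11, 8), (11, 11), (11, 12), (11, 15), (11, 16), (11, 19), (11, 20), (11, 23), (11, 24), (11, 27), (11, 28), (11, 31), (20, 0), (20, 3), (20, 4), (20, 7), (20, 8), (20, 11), (20, 12), (20, 15), (20, 16), (20, 19), (20, 20), (20, 23), (20, 24), (20, 27), (20, 28), (20, 31), (23, 0), (23, 3), (23, 4), (23, 7), (23, 8), (23, 11), (23, 12), (23, 15), (23, 16), (23, 19), (23, 20), (23, 23), (23, 24), (23, 27), (23, 28), (23, 31), (25, 1), (25, 2), (25, 5), (25, 6), (25, 9), (25, 10), (25, 13), (25, 14), (25, 17), (25, 18), (25, 21), (25, 22), (25, 25), (25, 26), (25, 29), (25, 30)]
Holes: [(6, 1), (6, 2), (6, 5), (6, 6), (6, 9), (6, 10), (6, 13), (6, 14), (6, 17), (6, 18), (6, 21), (6, 22), (6, 25), (6, 26), (6, 29), (6, 30), (8, 0), (8, 3), (8, 4), (8, 7), (8, 8), (8, 11), (8, 12), (8, 15), (8, 16), (8, 19), (8, 20), (8, 23), (8, 24), (8, 27), (8, 28), (8, 31), (11, 0), (11, 3), (11, 4), (11, 7), (11, 8), (11, 11), (11, 12), (11, 15), (11, 16), (11, 19), (11, 20), (11, 23), (11, 24), (11, 27), (11, 28), (11, 31), (20, 0), (20, 3), (20, 4), (20, 7), (20, 8), (20, 11), (20, 12), (20, 15), (20, 16), (20, 19), (20, 20), (20, 23), (20, 24), (20, 27), (20, 28), (20, 31), (23, 0), (23, 3), (23, 4), (23, 7), (23, 8), (23, 11), (23, 12), (23, 15), (23, 16), (23, 19), (23, 20), (23, 23), (23, 24), (23, 27), (23, 28), (23, 31), (25, 1), (25, 2), (25, 5), (25, 6), (25, 9), (25, 10), (25, 13), (25, 14), (25, 17), (25, 18), (25, 21), (25, 22), (25, 25), (25, 26), (25, 29), (25, 30)]

Answer: yes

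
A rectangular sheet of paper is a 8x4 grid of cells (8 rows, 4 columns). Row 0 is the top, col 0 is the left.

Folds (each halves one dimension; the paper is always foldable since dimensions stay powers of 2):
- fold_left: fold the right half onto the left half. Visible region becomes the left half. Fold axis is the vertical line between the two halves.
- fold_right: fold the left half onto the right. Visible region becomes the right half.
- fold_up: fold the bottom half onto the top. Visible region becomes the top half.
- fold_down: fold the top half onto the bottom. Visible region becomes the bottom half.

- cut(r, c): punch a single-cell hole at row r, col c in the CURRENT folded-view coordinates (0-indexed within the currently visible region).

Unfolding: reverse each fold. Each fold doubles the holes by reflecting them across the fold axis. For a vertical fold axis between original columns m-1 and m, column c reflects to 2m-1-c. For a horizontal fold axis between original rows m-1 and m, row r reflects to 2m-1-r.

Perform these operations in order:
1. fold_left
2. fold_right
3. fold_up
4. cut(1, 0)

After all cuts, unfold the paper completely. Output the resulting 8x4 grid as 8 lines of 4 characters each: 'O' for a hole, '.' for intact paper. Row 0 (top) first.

Answer: ....
OOOO
....
....
....
....
OOOO
....

Derivation:
Op 1 fold_left: fold axis v@2; visible region now rows[0,8) x cols[0,2) = 8x2
Op 2 fold_right: fold axis v@1; visible region now rows[0,8) x cols[1,2) = 8x1
Op 3 fold_up: fold axis h@4; visible region now rows[0,4) x cols[1,2) = 4x1
Op 4 cut(1, 0): punch at orig (1,1); cuts so far [(1, 1)]; region rows[0,4) x cols[1,2) = 4x1
Unfold 1 (reflect across h@4): 2 holes -> [(1, 1), (6, 1)]
Unfold 2 (reflect across v@1): 4 holes -> [(1, 0), (1, 1), (6, 0), (6, 1)]
Unfold 3 (reflect across v@2): 8 holes -> [(1, 0), (1, 1), (1, 2), (1, 3), (6, 0), (6, 1), (6, 2), (6, 3)]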